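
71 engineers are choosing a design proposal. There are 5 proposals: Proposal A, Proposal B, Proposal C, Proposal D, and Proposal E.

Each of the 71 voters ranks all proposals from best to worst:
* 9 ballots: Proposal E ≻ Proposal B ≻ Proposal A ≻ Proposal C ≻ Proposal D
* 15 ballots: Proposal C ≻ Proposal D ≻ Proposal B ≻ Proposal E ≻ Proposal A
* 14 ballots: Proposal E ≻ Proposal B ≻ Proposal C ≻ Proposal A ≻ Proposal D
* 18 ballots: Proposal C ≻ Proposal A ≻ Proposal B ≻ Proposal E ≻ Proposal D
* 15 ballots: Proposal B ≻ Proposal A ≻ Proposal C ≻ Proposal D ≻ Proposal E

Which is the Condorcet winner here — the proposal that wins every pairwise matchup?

Proposal B vs Proposal A: 53–18
Proposal B vs Proposal C: 38–33
Proposal B vs Proposal D: 56–15
Proposal B vs Proposal E: 48–23
Proposal B beats every other proposal.

Proposal B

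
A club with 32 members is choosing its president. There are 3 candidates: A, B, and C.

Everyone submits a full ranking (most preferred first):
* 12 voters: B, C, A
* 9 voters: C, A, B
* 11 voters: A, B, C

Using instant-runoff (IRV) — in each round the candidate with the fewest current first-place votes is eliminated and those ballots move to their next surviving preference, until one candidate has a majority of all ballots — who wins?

Round 1: A 11, B 12, C 9. C eliminated.
Round 2: A 20, B 12. A has a majority (≥17).

A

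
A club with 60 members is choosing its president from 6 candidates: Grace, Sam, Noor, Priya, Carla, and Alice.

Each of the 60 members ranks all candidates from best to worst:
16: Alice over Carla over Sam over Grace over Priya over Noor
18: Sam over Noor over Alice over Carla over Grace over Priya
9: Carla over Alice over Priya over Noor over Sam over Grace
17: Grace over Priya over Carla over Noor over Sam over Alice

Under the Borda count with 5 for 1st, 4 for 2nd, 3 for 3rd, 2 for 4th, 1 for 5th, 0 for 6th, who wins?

Grace: 16×2 + 18×1 + 9×0 + 17×5 = 135
Sam: 16×3 + 18×5 + 9×1 + 17×1 = 164
Noor: 16×0 + 18×4 + 9×2 + 17×2 = 124
Priya: 16×1 + 18×0 + 9×3 + 17×4 = 111
Carla: 16×4 + 18×2 + 9×5 + 17×3 = 196
Alice: 16×5 + 18×3 + 9×4 + 17×0 = 170

Carla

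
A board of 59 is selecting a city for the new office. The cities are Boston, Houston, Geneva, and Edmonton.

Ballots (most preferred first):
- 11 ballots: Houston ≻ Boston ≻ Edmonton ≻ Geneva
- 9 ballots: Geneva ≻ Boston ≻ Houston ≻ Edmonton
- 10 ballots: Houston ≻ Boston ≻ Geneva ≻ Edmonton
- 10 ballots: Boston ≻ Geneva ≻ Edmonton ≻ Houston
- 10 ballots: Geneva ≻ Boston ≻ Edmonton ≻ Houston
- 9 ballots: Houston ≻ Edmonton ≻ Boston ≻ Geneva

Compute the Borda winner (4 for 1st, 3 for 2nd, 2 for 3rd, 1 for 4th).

Boston: 11×3 + 9×3 + 10×3 + 10×4 + 10×3 + 9×2 = 178
Houston: 11×4 + 9×2 + 10×4 + 10×1 + 10×1 + 9×4 = 158
Geneva: 11×1 + 9×4 + 10×2 + 10×3 + 10×4 + 9×1 = 146
Edmonton: 11×2 + 9×1 + 10×1 + 10×2 + 10×2 + 9×3 = 108

Boston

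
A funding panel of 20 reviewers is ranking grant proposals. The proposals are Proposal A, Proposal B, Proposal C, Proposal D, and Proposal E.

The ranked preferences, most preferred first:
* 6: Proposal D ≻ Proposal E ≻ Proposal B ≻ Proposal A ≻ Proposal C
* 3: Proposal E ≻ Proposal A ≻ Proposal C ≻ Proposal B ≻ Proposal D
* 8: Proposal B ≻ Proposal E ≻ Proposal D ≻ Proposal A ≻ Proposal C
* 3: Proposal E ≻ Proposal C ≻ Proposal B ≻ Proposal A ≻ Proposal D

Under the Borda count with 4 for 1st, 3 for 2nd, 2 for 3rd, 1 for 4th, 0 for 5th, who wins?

Proposal A: 6×1 + 3×3 + 8×1 + 3×1 = 26
Proposal B: 6×2 + 3×1 + 8×4 + 3×2 = 53
Proposal C: 6×0 + 3×2 + 8×0 + 3×3 = 15
Proposal D: 6×4 + 3×0 + 8×2 + 3×0 = 40
Proposal E: 6×3 + 3×4 + 8×3 + 3×4 = 66

Proposal E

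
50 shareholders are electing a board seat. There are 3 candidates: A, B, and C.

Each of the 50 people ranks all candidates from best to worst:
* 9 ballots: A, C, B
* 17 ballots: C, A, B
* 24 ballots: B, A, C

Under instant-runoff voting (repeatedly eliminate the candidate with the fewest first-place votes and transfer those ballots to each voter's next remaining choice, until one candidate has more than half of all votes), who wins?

Round 1: A 9, B 24, C 17. A eliminated.
Round 2: B 24, C 26. C has a majority (≥26).

C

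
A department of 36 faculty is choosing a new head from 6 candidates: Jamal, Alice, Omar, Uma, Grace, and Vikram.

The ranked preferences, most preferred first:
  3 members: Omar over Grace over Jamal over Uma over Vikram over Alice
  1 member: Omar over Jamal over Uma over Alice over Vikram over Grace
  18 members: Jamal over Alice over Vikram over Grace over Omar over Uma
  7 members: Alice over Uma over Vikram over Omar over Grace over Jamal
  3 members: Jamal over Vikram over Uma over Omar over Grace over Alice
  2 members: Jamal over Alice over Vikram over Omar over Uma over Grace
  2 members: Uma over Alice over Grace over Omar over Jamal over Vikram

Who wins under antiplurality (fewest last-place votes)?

Omar

Last-place votes: Jamal 7, Alice 6, Omar 0, Uma 18, Grace 3, Vikram 2.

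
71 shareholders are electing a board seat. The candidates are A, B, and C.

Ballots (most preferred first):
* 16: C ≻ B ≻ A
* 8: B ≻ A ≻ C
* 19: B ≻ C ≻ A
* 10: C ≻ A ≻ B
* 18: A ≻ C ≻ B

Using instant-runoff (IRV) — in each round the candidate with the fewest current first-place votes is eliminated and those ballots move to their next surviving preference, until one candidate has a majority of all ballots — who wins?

C

Round 1: A 18, B 27, C 26. A eliminated.
Round 2: B 27, C 44. C has a majority (≥36).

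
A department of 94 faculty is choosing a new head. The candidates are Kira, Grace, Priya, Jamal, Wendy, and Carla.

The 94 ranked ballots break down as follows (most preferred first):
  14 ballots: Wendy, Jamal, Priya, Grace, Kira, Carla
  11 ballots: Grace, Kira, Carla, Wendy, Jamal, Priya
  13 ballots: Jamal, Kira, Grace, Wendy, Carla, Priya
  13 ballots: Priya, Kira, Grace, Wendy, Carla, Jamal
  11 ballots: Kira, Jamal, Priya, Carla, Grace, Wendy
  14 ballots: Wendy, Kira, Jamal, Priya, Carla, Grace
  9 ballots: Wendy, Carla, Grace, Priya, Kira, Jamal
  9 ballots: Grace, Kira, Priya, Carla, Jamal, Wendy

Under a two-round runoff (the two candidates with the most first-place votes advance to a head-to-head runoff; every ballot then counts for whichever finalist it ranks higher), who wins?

Round 1 first-place votes: Kira 11, Grace 20, Priya 13, Jamal 13, Wendy 37, Carla 0. Wendy and Grace advance.
Runoff: Wendy is ranked above Grace on 37 ballots, Grace above Wendy on 57.

Grace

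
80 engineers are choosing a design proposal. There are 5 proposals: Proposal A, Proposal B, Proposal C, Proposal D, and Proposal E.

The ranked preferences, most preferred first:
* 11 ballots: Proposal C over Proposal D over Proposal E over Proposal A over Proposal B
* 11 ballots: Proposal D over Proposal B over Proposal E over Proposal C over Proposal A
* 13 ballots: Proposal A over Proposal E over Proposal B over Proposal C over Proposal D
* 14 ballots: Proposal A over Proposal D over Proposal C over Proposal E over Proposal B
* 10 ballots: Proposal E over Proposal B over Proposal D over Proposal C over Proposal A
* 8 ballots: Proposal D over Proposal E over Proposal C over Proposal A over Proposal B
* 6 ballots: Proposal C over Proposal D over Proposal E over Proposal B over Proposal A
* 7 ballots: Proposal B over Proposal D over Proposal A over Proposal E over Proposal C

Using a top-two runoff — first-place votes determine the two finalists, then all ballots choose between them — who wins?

Round 1 first-place votes: Proposal A 27, Proposal B 7, Proposal C 17, Proposal D 19, Proposal E 10. Proposal A and Proposal D advance.
Runoff: Proposal A is ranked above Proposal D on 27 ballots, Proposal D above Proposal A on 53.

Proposal D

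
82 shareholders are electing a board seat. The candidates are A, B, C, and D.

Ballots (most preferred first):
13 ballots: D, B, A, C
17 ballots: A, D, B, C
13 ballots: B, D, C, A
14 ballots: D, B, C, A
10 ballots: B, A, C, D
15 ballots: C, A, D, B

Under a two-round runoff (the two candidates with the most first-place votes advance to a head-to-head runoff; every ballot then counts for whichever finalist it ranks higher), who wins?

Round 1 first-place votes: A 17, B 23, C 15, D 27. D and B advance.
Runoff: D is ranked above B on 59 ballots, B above D on 23.

D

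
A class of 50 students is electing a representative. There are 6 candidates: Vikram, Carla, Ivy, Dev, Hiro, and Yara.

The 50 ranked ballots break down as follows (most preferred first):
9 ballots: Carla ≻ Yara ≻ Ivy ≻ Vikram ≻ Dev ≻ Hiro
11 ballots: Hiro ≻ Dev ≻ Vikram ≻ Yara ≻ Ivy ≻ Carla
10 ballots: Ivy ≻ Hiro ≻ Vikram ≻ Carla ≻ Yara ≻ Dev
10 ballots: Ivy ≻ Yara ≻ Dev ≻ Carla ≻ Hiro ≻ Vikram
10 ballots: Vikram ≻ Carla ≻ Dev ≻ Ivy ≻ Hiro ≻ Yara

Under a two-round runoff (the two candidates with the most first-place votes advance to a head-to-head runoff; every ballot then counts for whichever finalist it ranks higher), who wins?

Round 1 first-place votes: Vikram 10, Carla 9, Ivy 20, Dev 0, Hiro 11, Yara 0. Ivy and Hiro advance.
Runoff: Ivy is ranked above Hiro on 39 ballots, Hiro above Ivy on 11.

Ivy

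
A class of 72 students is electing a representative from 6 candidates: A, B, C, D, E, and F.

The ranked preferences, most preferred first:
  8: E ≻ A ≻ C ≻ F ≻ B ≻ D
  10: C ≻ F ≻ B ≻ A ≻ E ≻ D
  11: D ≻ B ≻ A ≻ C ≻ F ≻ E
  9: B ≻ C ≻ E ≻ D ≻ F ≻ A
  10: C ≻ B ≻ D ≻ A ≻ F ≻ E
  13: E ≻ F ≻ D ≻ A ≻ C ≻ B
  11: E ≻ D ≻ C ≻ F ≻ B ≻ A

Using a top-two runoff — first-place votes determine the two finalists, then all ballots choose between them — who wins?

C

Round 1 first-place votes: A 0, B 9, C 20, D 11, E 32, F 0. E and C advance.
Runoff: E is ranked above C on 32 ballots, C above E on 40.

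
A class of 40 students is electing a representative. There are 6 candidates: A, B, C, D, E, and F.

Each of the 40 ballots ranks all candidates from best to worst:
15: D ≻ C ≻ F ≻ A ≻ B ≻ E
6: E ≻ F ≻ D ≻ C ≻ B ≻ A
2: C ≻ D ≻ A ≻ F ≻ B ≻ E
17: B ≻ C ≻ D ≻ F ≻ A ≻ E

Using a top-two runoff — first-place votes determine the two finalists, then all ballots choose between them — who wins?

Round 1 first-place votes: A 0, B 17, C 2, D 15, E 6, F 0. B and D advance.
Runoff: B is ranked above D on 17 ballots, D above B on 23.

D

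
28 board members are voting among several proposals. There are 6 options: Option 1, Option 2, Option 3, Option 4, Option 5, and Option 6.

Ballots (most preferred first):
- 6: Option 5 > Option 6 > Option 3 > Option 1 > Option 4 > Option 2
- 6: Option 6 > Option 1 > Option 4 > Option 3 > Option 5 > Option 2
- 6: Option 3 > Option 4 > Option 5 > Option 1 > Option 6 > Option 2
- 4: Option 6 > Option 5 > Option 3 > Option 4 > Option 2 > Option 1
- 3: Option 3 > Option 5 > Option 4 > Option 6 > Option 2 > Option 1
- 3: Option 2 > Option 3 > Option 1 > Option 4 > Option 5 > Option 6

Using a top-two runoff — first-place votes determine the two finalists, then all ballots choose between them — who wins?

Option 6

Round 1 first-place votes: Option 1 0, Option 2 3, Option 3 9, Option 4 0, Option 5 6, Option 6 10. Option 6 and Option 3 advance.
Runoff: Option 6 is ranked above Option 3 on 16 ballots, Option 3 above Option 6 on 12.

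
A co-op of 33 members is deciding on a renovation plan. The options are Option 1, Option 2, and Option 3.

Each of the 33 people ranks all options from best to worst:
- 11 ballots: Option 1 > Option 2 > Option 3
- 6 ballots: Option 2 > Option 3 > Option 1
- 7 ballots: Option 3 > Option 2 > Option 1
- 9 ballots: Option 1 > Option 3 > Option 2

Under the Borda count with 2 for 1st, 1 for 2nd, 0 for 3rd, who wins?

Option 1

Option 1: 11×2 + 6×0 + 7×0 + 9×2 = 40
Option 2: 11×1 + 6×2 + 7×1 + 9×0 = 30
Option 3: 11×0 + 6×1 + 7×2 + 9×1 = 29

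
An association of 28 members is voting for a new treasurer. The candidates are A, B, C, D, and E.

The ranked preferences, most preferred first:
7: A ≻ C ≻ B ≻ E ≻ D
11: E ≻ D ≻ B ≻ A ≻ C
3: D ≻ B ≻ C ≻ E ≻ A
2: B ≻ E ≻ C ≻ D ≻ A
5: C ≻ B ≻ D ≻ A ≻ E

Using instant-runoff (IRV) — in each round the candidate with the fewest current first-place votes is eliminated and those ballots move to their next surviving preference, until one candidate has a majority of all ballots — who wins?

Round 1: A 7, B 2, C 5, D 3, E 11. B eliminated.
Round 2: A 7, C 5, D 3, E 13. D eliminated.
Round 3: A 7, C 8, E 13. A eliminated.
Round 4: C 15, E 13. C has a majority (≥15).

C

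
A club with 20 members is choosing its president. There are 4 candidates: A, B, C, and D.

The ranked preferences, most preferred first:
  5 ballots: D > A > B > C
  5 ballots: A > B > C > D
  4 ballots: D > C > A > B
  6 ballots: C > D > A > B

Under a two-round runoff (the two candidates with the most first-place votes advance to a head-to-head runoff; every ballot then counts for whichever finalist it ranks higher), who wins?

C

Round 1 first-place votes: A 5, B 0, C 6, D 9. D and C advance.
Runoff: D is ranked above C on 9 ballots, C above D on 11.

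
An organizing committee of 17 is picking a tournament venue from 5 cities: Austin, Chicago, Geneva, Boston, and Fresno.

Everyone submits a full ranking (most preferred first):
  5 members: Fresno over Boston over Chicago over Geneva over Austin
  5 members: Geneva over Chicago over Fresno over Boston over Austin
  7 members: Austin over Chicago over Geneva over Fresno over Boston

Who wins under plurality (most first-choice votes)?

Austin

First-place votes: Austin 7, Chicago 0, Geneva 5, Boston 0, Fresno 5.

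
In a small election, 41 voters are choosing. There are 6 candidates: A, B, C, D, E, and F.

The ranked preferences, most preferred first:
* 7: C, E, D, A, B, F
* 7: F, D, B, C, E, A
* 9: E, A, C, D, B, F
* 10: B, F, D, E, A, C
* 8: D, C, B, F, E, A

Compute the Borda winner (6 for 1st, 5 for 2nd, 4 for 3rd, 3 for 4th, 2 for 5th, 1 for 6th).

A: 7×3 + 7×1 + 9×5 + 10×2 + 8×1 = 101
B: 7×2 + 7×4 + 9×2 + 10×6 + 8×4 = 152
C: 7×6 + 7×3 + 9×4 + 10×1 + 8×5 = 149
D: 7×4 + 7×5 + 9×3 + 10×4 + 8×6 = 178
E: 7×5 + 7×2 + 9×6 + 10×3 + 8×2 = 149
F: 7×1 + 7×6 + 9×1 + 10×5 + 8×3 = 132

D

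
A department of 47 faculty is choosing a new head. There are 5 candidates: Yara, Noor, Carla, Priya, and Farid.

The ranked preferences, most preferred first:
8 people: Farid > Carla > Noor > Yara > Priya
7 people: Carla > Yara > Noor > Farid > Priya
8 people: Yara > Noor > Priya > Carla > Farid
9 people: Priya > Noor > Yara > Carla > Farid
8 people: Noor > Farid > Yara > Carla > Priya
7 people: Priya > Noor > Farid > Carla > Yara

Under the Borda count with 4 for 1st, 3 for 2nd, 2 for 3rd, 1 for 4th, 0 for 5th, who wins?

Yara: 8×1 + 7×3 + 8×4 + 9×2 + 8×2 + 7×0 = 95
Noor: 8×2 + 7×2 + 8×3 + 9×3 + 8×4 + 7×3 = 134
Carla: 8×3 + 7×4 + 8×1 + 9×1 + 8×1 + 7×1 = 84
Priya: 8×0 + 7×0 + 8×2 + 9×4 + 8×0 + 7×4 = 80
Farid: 8×4 + 7×1 + 8×0 + 9×0 + 8×3 + 7×2 = 77

Noor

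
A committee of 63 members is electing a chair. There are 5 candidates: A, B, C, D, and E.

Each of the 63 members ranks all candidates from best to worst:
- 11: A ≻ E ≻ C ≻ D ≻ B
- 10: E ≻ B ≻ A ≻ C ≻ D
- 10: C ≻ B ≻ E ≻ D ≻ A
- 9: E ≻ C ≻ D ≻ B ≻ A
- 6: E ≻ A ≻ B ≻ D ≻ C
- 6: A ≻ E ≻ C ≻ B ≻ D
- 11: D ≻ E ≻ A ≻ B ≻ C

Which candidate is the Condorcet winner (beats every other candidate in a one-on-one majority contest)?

E

E vs A: 46–17
E vs B: 53–10
E vs C: 53–10
E vs D: 52–11
E beats every other candidate.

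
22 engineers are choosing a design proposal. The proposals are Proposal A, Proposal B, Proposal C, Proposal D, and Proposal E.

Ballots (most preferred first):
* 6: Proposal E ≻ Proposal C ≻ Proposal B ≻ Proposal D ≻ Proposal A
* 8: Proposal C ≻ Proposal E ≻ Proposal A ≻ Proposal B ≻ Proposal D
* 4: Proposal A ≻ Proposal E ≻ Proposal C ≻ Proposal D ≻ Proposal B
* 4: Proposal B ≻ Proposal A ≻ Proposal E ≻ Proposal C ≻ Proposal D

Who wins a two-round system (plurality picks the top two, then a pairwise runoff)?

Proposal E

Round 1 first-place votes: Proposal A 4, Proposal B 4, Proposal C 8, Proposal D 0, Proposal E 6. Proposal C and Proposal E advance.
Runoff: Proposal C is ranked above Proposal E on 8 ballots, Proposal E above Proposal C on 14.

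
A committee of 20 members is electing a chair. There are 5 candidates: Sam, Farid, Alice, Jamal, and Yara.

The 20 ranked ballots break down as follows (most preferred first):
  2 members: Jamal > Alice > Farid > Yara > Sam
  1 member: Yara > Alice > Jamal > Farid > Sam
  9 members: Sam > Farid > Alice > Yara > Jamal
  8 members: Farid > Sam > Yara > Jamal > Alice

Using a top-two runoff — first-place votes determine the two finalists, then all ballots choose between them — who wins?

Round 1 first-place votes: Sam 9, Farid 8, Alice 0, Jamal 2, Yara 1. Sam and Farid advance.
Runoff: Sam is ranked above Farid on 9 ballots, Farid above Sam on 11.

Farid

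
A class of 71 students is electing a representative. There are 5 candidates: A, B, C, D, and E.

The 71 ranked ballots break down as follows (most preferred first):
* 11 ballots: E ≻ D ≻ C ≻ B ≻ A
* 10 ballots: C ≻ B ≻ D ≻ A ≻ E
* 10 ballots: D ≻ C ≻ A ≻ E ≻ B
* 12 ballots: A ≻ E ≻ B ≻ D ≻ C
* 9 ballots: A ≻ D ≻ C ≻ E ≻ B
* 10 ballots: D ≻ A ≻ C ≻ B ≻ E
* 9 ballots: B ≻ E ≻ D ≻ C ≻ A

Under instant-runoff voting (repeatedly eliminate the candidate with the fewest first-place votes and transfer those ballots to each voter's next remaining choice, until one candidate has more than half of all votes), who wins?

Round 1: A 21, B 9, C 10, D 20, E 11. B eliminated.
Round 2: A 21, C 10, D 20, E 20. C eliminated.
Round 3: A 21, D 30, E 20. E eliminated.
Round 4: A 21, D 50. D has a majority (≥36).

D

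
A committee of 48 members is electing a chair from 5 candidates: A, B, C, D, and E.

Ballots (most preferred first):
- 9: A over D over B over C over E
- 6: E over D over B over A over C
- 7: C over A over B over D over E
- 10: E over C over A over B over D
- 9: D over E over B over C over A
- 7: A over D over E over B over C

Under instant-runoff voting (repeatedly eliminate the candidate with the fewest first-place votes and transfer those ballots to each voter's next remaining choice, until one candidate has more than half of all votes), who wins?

Round 1: A 16, B 0, C 7, D 9, E 16. B eliminated.
Round 2: A 16, C 7, D 9, E 16. C eliminated.
Round 3: A 23, D 9, E 16. D eliminated.
Round 4: A 23, E 25. E has a majority (≥25).

E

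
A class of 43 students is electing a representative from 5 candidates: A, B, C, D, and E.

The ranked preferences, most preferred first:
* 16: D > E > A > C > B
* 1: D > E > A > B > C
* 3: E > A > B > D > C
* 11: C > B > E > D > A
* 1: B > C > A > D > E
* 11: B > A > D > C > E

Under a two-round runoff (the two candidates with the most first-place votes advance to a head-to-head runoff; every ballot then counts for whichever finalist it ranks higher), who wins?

Round 1 first-place votes: A 0, B 12, C 11, D 17, E 3. D and B advance.
Runoff: D is ranked above B on 17 ballots, B above D on 26.

B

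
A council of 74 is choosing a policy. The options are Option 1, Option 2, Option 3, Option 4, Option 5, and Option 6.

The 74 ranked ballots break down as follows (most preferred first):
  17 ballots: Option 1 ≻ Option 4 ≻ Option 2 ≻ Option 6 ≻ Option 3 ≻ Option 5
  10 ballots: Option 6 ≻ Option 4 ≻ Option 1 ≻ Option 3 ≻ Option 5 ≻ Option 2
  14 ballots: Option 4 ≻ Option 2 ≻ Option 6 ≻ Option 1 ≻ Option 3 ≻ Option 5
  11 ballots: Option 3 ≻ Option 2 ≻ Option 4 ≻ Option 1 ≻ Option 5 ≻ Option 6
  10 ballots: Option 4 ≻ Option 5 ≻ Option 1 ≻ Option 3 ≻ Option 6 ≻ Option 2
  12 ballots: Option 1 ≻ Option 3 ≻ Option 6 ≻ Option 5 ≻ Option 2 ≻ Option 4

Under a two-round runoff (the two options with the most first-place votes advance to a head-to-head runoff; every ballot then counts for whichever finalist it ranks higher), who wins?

Option 4

Round 1 first-place votes: Option 1 29, Option 2 0, Option 3 11, Option 4 24, Option 5 0, Option 6 10. Option 1 and Option 4 advance.
Runoff: Option 1 is ranked above Option 4 on 29 ballots, Option 4 above Option 1 on 45.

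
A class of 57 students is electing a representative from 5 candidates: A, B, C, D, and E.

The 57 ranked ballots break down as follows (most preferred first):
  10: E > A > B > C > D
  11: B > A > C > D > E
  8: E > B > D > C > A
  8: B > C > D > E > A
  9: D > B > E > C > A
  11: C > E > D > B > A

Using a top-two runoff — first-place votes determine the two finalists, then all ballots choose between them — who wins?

E

Round 1 first-place votes: A 0, B 19, C 11, D 9, E 18. B and E advance.
Runoff: B is ranked above E on 28 ballots, E above B on 29.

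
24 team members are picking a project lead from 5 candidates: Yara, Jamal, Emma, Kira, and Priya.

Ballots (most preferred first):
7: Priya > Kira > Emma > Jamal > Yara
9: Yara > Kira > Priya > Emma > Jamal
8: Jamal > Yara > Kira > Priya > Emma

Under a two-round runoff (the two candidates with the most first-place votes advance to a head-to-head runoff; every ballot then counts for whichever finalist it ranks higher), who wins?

Round 1 first-place votes: Yara 9, Jamal 8, Emma 0, Kira 0, Priya 7. Yara and Jamal advance.
Runoff: Yara is ranked above Jamal on 9 ballots, Jamal above Yara on 15.

Jamal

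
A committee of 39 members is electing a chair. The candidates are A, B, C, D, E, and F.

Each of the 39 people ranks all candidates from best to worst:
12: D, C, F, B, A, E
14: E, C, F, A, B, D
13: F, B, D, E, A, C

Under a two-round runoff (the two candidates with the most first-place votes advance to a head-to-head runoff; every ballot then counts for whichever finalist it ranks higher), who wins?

Round 1 first-place votes: A 0, B 0, C 0, D 12, E 14, F 13. E and F advance.
Runoff: E is ranked above F on 14 ballots, F above E on 25.

F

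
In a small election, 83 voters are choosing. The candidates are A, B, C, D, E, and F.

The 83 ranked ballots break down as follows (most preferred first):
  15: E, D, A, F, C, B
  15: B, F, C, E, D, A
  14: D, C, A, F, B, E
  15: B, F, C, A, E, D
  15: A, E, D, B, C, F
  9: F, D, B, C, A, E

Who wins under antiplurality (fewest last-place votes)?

C

Last-place votes: A 15, B 15, C 0, D 15, E 23, F 15.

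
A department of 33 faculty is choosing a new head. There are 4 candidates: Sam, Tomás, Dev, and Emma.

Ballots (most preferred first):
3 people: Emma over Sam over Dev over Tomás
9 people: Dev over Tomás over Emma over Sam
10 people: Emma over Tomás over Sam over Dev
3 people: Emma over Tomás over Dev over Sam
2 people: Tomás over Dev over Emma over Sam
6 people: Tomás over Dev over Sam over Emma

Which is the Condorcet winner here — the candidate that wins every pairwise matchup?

Tomás vs Sam: 30–3
Tomás vs Dev: 21–12
Tomás vs Emma: 17–16
Tomás beats every other candidate.

Tomás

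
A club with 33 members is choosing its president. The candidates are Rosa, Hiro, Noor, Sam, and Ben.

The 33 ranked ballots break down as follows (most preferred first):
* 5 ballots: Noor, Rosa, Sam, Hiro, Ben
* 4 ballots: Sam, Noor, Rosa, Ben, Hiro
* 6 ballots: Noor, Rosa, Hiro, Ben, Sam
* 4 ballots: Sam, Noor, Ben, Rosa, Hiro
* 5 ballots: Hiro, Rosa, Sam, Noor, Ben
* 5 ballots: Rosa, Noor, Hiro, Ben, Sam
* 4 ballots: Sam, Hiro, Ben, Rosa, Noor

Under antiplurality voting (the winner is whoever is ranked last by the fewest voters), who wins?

Rosa

Last-place votes: Rosa 0, Hiro 8, Noor 4, Sam 11, Ben 10.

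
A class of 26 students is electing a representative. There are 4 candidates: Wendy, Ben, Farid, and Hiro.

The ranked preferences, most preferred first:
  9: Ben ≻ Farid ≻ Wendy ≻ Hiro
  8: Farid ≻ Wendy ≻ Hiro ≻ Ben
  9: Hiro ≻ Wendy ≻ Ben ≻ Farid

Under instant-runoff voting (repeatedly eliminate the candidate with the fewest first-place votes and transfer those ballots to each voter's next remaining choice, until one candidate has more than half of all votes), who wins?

Hiro

Round 1: Wendy 0, Ben 9, Farid 8, Hiro 9. Wendy eliminated.
Round 2: Ben 9, Farid 8, Hiro 9. Farid eliminated.
Round 3: Ben 9, Hiro 17. Hiro has a majority (≥14).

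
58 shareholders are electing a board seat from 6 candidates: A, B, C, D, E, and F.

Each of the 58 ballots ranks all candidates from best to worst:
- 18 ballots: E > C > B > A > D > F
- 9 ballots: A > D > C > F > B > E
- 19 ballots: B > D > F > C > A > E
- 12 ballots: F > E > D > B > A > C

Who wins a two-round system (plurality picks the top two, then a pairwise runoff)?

E

Round 1 first-place votes: A 9, B 19, C 0, D 0, E 18, F 12. B and E advance.
Runoff: B is ranked above E on 28 ballots, E above B on 30.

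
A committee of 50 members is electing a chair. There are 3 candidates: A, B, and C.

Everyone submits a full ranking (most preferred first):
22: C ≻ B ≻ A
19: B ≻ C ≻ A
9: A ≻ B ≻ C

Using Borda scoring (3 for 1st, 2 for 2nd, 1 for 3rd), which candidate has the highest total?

A: 22×1 + 19×1 + 9×3 = 68
B: 22×2 + 19×3 + 9×2 = 119
C: 22×3 + 19×2 + 9×1 = 113

B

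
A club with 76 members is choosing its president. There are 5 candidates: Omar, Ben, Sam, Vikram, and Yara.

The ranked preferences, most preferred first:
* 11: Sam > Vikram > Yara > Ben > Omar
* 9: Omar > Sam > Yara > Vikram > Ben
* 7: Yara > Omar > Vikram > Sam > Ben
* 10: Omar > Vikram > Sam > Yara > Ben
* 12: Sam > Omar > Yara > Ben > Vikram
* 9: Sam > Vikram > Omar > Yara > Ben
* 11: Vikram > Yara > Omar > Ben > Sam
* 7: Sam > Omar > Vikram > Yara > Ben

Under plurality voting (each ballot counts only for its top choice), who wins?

First-place votes: Omar 19, Ben 0, Sam 39, Vikram 11, Yara 7.

Sam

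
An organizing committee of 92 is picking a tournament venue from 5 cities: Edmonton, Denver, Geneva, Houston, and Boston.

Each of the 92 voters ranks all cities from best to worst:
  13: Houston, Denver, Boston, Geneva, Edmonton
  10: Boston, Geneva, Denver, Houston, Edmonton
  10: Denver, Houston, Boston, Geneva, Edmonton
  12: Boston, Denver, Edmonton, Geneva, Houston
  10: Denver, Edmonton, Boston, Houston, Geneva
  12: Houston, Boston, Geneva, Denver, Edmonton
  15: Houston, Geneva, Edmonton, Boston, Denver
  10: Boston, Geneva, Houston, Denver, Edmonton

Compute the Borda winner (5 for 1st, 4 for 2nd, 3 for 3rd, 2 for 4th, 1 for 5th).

Edmonton: 13×1 + 10×1 + 10×1 + 12×3 + 10×4 + 12×1 + 15×3 + 10×1 = 176
Denver: 13×4 + 10×3 + 10×5 + 12×4 + 10×5 + 12×2 + 15×1 + 10×2 = 289
Geneva: 13×2 + 10×4 + 10×2 + 12×2 + 10×1 + 12×3 + 15×4 + 10×4 = 256
Houston: 13×5 + 10×2 + 10×4 + 12×1 + 10×2 + 12×5 + 15×5 + 10×3 = 322
Boston: 13×3 + 10×5 + 10×3 + 12×5 + 10×3 + 12×4 + 15×2 + 10×5 = 337

Boston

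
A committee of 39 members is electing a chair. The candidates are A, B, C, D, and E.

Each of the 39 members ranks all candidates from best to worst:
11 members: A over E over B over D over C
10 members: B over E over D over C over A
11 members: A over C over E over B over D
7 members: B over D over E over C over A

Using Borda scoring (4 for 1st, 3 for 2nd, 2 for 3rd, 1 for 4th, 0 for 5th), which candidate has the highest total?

A: 11×4 + 10×0 + 11×4 + 7×0 = 88
B: 11×2 + 10×4 + 11×1 + 7×4 = 101
C: 11×0 + 10×1 + 11×3 + 7×1 = 50
D: 11×1 + 10×2 + 11×0 + 7×3 = 52
E: 11×3 + 10×3 + 11×2 + 7×2 = 99

B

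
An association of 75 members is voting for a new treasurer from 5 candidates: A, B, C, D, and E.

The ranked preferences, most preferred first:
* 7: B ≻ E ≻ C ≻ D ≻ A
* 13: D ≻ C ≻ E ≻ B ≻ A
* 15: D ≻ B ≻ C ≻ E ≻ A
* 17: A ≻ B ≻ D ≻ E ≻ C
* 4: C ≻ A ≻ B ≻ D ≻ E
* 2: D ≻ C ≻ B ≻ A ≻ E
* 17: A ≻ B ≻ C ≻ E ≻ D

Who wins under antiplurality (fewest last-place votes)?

B

Last-place votes: A 35, B 0, C 17, D 17, E 6.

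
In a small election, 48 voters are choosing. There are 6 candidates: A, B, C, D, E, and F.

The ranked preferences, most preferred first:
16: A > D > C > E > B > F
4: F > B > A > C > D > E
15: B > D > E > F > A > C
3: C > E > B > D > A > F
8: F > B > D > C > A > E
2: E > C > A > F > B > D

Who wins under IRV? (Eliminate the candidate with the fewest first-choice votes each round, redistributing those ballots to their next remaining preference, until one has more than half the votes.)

Round 1: A 16, B 15, C 3, D 0, E 2, F 12. D eliminated.
Round 2: A 16, B 15, C 3, E 2, F 12. E eliminated.
Round 3: A 16, B 15, C 5, F 12. C eliminated.
Round 4: A 18, B 18, F 12. F eliminated.
Round 5: A 18, B 30. B has a majority (≥25).

B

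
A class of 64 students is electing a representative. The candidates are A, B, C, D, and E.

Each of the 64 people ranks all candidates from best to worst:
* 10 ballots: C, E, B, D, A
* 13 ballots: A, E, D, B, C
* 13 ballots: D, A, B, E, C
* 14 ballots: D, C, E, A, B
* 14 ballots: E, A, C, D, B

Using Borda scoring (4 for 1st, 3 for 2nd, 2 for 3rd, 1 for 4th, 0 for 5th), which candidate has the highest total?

E

A: 10×0 + 13×4 + 13×3 + 14×1 + 14×3 = 147
B: 10×2 + 13×1 + 13×2 + 14×0 + 14×0 = 59
C: 10×4 + 13×0 + 13×0 + 14×3 + 14×2 = 110
D: 10×1 + 13×2 + 13×4 + 14×4 + 14×1 = 158
E: 10×3 + 13×3 + 13×1 + 14×2 + 14×4 = 166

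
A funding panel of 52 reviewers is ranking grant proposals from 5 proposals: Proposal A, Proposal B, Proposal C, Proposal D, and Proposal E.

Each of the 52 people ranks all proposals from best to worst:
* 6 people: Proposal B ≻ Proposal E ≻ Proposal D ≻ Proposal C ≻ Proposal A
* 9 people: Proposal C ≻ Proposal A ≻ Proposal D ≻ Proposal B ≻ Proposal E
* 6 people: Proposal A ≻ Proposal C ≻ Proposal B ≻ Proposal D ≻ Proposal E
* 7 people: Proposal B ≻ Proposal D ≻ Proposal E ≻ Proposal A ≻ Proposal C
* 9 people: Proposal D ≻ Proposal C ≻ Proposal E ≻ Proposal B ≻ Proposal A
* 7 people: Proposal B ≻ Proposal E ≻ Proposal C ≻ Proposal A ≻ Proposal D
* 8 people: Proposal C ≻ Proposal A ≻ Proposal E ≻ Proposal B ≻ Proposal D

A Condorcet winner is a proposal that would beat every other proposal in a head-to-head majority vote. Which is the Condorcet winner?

Proposal C vs Proposal A: 39–13
Proposal C vs Proposal B: 32–20
Proposal C vs Proposal D: 30–22
Proposal C vs Proposal E: 32–20
Proposal C beats every other proposal.

Proposal C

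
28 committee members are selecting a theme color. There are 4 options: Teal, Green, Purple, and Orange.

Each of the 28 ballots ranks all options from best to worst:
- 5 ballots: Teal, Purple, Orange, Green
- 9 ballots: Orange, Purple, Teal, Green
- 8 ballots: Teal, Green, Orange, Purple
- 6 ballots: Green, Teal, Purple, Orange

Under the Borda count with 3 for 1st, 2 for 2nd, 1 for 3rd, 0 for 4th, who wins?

Teal

Teal: 5×3 + 9×1 + 8×3 + 6×2 = 60
Green: 5×0 + 9×0 + 8×2 + 6×3 = 34
Purple: 5×2 + 9×2 + 8×0 + 6×1 = 34
Orange: 5×1 + 9×3 + 8×1 + 6×0 = 40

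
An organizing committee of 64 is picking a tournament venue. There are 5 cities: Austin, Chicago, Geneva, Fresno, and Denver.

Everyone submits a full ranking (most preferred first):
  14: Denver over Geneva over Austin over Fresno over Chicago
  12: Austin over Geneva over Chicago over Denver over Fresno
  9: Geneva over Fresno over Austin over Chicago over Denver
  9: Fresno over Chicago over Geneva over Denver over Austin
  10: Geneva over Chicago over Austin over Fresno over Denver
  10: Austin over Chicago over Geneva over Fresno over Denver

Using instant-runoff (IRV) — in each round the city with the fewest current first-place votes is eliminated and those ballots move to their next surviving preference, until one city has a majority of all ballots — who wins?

Geneva

Round 1: Austin 22, Chicago 0, Geneva 19, Fresno 9, Denver 14. Chicago eliminated.
Round 2: Austin 22, Geneva 19, Fresno 9, Denver 14. Fresno eliminated.
Round 3: Austin 22, Geneva 28, Denver 14. Denver eliminated.
Round 4: Austin 22, Geneva 42. Geneva has a majority (≥33).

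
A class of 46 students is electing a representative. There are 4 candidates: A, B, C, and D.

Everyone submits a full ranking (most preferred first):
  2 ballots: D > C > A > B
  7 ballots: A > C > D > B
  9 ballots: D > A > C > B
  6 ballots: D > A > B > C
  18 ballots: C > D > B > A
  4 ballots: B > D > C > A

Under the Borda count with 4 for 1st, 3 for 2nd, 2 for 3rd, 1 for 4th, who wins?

A: 2×2 + 7×4 + 9×3 + 6×3 + 18×1 + 4×1 = 99
B: 2×1 + 7×1 + 9×1 + 6×2 + 18×2 + 4×4 = 82
C: 2×3 + 7×3 + 9×2 + 6×1 + 18×4 + 4×2 = 131
D: 2×4 + 7×2 + 9×4 + 6×4 + 18×3 + 4×3 = 148

D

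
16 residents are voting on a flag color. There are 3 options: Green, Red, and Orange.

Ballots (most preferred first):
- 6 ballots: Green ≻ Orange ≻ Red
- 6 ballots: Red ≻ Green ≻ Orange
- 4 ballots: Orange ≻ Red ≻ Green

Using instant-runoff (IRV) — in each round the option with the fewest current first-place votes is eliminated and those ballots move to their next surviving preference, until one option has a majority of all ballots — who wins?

Red

Round 1: Green 6, Red 6, Orange 4. Orange eliminated.
Round 2: Green 6, Red 10. Red has a majority (≥9).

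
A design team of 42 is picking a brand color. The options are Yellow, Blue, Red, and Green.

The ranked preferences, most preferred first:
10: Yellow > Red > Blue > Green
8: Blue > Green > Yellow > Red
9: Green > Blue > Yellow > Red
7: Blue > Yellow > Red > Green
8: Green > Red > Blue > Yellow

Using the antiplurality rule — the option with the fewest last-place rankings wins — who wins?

Last-place votes: Yellow 8, Blue 0, Red 17, Green 17.

Blue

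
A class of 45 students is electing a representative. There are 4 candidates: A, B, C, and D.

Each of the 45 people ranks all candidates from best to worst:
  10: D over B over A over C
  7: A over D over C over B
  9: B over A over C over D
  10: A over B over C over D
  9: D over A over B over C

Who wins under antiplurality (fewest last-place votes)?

A

Last-place votes: A 0, B 7, C 19, D 19.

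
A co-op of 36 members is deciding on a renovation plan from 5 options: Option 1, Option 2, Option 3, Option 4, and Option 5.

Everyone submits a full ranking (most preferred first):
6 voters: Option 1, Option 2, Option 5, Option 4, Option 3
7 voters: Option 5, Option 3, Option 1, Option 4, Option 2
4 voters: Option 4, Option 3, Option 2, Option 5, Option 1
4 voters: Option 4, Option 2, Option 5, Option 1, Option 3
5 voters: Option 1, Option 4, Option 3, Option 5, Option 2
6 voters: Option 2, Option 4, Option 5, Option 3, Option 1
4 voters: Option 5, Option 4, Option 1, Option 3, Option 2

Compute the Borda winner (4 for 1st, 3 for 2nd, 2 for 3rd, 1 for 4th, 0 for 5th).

Option 1: 6×4 + 7×2 + 4×0 + 4×1 + 5×4 + 6×0 + 4×2 = 70
Option 2: 6×3 + 7×0 + 4×2 + 4×3 + 5×0 + 6×4 + 4×0 = 62
Option 3: 6×0 + 7×3 + 4×3 + 4×0 + 5×2 + 6×1 + 4×1 = 53
Option 4: 6×1 + 7×1 + 4×4 + 4×4 + 5×3 + 6×3 + 4×3 = 90
Option 5: 6×2 + 7×4 + 4×1 + 4×2 + 5×1 + 6×2 + 4×4 = 85

Option 4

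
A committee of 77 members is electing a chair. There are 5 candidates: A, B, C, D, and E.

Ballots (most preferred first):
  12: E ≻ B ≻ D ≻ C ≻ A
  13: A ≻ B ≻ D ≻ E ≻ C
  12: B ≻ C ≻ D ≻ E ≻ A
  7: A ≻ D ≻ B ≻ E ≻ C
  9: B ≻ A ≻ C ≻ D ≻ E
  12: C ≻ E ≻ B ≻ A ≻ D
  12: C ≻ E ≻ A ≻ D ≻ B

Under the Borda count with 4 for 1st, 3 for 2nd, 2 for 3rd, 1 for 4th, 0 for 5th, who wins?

A: 12×0 + 13×4 + 12×0 + 7×4 + 9×3 + 12×1 + 12×2 = 143
B: 12×3 + 13×3 + 12×4 + 7×2 + 9×4 + 12×2 + 12×0 = 197
C: 12×1 + 13×0 + 12×3 + 7×0 + 9×2 + 12×4 + 12×4 = 162
D: 12×2 + 13×2 + 12×2 + 7×3 + 9×1 + 12×0 + 12×1 = 116
E: 12×4 + 13×1 + 12×1 + 7×1 + 9×0 + 12×3 + 12×3 = 152

B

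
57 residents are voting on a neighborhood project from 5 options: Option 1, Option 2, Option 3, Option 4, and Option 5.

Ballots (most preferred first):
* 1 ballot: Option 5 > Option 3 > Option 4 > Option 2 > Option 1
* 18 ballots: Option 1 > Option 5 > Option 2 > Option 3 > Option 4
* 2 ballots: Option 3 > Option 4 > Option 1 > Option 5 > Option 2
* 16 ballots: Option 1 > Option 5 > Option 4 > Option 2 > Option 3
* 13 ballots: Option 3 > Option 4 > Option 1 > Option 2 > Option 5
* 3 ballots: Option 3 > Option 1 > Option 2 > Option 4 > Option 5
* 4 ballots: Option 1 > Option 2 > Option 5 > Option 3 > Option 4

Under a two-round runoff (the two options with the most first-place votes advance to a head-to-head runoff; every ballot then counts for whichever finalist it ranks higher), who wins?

Option 1

Round 1 first-place votes: Option 1 38, Option 2 0, Option 3 18, Option 4 0, Option 5 1. Option 1 and Option 3 advance.
Runoff: Option 1 is ranked above Option 3 on 38 ballots, Option 3 above Option 1 on 19.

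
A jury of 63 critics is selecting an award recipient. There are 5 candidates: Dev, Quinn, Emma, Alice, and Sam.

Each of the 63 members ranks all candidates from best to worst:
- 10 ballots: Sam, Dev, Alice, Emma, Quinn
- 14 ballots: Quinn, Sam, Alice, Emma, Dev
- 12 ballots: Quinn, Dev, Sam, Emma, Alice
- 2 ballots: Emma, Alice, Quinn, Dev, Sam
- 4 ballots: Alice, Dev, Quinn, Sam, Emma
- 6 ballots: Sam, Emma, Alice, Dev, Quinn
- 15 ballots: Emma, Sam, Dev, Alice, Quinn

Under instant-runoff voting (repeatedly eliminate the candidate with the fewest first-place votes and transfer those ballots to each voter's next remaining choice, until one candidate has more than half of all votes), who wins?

Round 1: Dev 0, Quinn 26, Emma 17, Alice 4, Sam 16. Dev eliminated.
Round 2: Quinn 26, Emma 17, Alice 4, Sam 16. Alice eliminated.
Round 3: Quinn 30, Emma 17, Sam 16. Sam eliminated.
Round 4: Quinn 30, Emma 33. Emma has a majority (≥32).

Emma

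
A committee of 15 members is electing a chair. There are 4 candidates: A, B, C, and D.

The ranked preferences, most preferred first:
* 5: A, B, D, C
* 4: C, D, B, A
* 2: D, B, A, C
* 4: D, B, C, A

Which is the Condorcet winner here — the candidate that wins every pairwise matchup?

D vs A: 10–5
D vs B: 10–5
D vs C: 11–4
D beats every other candidate.

D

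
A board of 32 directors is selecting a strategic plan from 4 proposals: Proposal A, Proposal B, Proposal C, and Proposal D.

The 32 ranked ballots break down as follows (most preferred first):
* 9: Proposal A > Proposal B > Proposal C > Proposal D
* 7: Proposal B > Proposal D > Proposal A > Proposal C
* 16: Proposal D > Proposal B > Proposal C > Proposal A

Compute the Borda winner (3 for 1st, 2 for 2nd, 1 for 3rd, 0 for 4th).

Proposal A: 9×3 + 7×1 + 16×0 = 34
Proposal B: 9×2 + 7×3 + 16×2 = 71
Proposal C: 9×1 + 7×0 + 16×1 = 25
Proposal D: 9×0 + 7×2 + 16×3 = 62

Proposal B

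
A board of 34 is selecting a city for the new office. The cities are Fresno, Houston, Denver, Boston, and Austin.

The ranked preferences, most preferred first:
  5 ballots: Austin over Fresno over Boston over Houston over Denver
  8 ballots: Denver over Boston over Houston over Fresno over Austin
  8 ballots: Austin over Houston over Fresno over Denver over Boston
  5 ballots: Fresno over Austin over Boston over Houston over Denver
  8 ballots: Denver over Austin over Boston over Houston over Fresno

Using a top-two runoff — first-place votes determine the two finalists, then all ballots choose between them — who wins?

Austin

Round 1 first-place votes: Fresno 5, Houston 0, Denver 16, Boston 0, Austin 13. Denver and Austin advance.
Runoff: Denver is ranked above Austin on 16 ballots, Austin above Denver on 18.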